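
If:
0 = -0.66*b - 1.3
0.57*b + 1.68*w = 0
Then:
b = -1.97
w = 0.67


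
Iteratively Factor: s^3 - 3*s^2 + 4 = (s + 1)*(s^2 - 4*s + 4) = (s - 2)*(s + 1)*(s - 2)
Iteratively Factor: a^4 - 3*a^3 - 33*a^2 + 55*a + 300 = (a - 5)*(a^3 + 2*a^2 - 23*a - 60) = (a - 5)^2*(a^2 + 7*a + 12) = (a - 5)^2*(a + 3)*(a + 4)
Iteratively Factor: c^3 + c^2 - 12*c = (c + 4)*(c^2 - 3*c) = (c - 3)*(c + 4)*(c)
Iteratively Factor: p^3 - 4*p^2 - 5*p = (p)*(p^2 - 4*p - 5) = p*(p - 5)*(p + 1)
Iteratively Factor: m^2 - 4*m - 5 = (m + 1)*(m - 5)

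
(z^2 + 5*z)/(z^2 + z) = (z + 5)/(z + 1)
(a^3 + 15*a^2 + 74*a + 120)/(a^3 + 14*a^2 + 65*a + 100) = (a + 6)/(a + 5)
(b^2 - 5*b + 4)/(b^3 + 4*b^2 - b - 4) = (b - 4)/(b^2 + 5*b + 4)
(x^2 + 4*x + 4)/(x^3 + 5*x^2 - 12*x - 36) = (x + 2)/(x^2 + 3*x - 18)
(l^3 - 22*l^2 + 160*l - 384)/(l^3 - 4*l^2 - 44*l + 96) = (l^2 - 14*l + 48)/(l^2 + 4*l - 12)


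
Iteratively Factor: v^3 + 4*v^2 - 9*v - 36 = (v + 4)*(v^2 - 9) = (v - 3)*(v + 4)*(v + 3)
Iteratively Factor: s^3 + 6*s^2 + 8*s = (s)*(s^2 + 6*s + 8) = s*(s + 4)*(s + 2)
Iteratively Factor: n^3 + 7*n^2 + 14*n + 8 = (n + 4)*(n^2 + 3*n + 2) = (n + 1)*(n + 4)*(n + 2)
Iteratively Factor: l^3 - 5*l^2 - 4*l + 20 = (l - 5)*(l^2 - 4) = (l - 5)*(l - 2)*(l + 2)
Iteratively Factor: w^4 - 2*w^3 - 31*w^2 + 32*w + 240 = (w - 4)*(w^3 + 2*w^2 - 23*w - 60) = (w - 5)*(w - 4)*(w^2 + 7*w + 12) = (w - 5)*(w - 4)*(w + 3)*(w + 4)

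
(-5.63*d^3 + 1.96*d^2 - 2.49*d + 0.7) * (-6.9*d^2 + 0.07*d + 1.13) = 38.847*d^5 - 13.9181*d^4 + 10.9563*d^3 - 2.7895*d^2 - 2.7647*d + 0.791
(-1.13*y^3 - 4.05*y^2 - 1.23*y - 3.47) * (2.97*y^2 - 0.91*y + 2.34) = -3.3561*y^5 - 11.0002*y^4 - 2.6118*y^3 - 18.6636*y^2 + 0.279500000000001*y - 8.1198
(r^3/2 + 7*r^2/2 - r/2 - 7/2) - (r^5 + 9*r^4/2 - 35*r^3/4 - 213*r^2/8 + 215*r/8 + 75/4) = -r^5 - 9*r^4/2 + 37*r^3/4 + 241*r^2/8 - 219*r/8 - 89/4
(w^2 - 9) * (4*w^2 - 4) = 4*w^4 - 40*w^2 + 36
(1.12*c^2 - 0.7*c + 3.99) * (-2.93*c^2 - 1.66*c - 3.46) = -3.2816*c^4 + 0.1918*c^3 - 14.4039*c^2 - 4.2014*c - 13.8054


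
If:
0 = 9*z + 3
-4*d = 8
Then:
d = -2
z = -1/3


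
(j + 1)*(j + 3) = j^2 + 4*j + 3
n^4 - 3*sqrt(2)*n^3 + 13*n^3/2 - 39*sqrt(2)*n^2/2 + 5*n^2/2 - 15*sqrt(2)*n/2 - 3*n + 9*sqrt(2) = (n - 1/2)*(n + 1)*(n + 6)*(n - 3*sqrt(2))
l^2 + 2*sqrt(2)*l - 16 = (l - 2*sqrt(2))*(l + 4*sqrt(2))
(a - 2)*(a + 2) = a^2 - 4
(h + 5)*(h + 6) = h^2 + 11*h + 30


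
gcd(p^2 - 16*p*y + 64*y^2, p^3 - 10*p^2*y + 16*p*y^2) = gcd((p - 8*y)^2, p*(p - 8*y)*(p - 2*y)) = -p + 8*y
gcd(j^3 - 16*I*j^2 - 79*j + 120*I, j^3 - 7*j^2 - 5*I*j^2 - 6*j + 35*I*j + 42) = j - 3*I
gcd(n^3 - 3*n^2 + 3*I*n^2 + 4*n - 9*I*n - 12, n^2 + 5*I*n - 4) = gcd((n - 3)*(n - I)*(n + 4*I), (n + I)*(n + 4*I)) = n + 4*I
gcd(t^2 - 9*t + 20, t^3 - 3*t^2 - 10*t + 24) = t - 4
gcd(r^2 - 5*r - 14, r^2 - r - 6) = r + 2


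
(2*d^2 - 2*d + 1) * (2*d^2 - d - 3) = 4*d^4 - 6*d^3 - 2*d^2 + 5*d - 3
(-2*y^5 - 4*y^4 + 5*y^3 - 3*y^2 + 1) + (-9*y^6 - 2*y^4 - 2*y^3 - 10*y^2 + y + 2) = -9*y^6 - 2*y^5 - 6*y^4 + 3*y^3 - 13*y^2 + y + 3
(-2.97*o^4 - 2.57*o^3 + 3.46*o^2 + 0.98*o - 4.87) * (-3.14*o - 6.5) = 9.3258*o^5 + 27.3748*o^4 + 5.8406*o^3 - 25.5672*o^2 + 8.9218*o + 31.655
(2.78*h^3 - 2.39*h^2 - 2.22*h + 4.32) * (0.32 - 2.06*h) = -5.7268*h^4 + 5.813*h^3 + 3.8084*h^2 - 9.6096*h + 1.3824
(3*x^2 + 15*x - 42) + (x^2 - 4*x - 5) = 4*x^2 + 11*x - 47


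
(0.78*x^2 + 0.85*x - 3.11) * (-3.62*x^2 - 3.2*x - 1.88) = -2.8236*x^4 - 5.573*x^3 + 7.0718*x^2 + 8.354*x + 5.8468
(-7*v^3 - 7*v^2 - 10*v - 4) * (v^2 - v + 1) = -7*v^5 - 10*v^3 - v^2 - 6*v - 4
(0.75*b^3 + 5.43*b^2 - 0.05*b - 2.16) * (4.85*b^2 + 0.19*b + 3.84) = 3.6375*b^5 + 26.478*b^4 + 3.6692*b^3 + 10.3657*b^2 - 0.6024*b - 8.2944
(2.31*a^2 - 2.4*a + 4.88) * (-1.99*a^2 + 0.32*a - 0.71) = -4.5969*a^4 + 5.5152*a^3 - 12.1193*a^2 + 3.2656*a - 3.4648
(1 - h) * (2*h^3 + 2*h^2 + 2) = -2*h^4 + 2*h^2 - 2*h + 2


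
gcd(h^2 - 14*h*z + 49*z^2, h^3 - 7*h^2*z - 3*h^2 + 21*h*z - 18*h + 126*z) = -h + 7*z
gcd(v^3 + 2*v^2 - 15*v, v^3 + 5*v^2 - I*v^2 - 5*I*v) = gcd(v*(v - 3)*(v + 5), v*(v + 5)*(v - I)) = v^2 + 5*v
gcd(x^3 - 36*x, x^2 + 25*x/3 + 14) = x + 6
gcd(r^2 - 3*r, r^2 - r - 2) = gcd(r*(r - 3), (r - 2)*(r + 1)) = 1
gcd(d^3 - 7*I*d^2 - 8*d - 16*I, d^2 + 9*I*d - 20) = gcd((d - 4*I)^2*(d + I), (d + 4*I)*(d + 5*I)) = 1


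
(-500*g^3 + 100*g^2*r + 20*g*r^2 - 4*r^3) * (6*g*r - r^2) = -3000*g^4*r + 1100*g^3*r^2 + 20*g^2*r^3 - 44*g*r^4 + 4*r^5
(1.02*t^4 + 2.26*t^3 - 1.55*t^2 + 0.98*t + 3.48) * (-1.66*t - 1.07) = -1.6932*t^5 - 4.843*t^4 + 0.1548*t^3 + 0.0317000000000003*t^2 - 6.8254*t - 3.7236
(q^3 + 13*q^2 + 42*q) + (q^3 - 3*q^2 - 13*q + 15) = 2*q^3 + 10*q^2 + 29*q + 15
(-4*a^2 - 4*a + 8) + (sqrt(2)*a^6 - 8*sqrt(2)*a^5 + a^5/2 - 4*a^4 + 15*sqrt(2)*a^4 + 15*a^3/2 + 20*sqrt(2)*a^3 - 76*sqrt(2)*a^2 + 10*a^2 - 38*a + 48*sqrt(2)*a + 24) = sqrt(2)*a^6 - 8*sqrt(2)*a^5 + a^5/2 - 4*a^4 + 15*sqrt(2)*a^4 + 15*a^3/2 + 20*sqrt(2)*a^3 - 76*sqrt(2)*a^2 + 6*a^2 - 42*a + 48*sqrt(2)*a + 32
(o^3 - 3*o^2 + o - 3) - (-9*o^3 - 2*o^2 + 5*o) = 10*o^3 - o^2 - 4*o - 3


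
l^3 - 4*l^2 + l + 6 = (l - 3)*(l - 2)*(l + 1)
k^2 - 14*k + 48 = (k - 8)*(k - 6)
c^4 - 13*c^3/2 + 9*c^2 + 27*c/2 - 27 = (c - 3)^2*(c - 2)*(c + 3/2)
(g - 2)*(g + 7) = g^2 + 5*g - 14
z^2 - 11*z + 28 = (z - 7)*(z - 4)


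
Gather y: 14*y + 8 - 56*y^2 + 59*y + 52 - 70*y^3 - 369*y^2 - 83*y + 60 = -70*y^3 - 425*y^2 - 10*y + 120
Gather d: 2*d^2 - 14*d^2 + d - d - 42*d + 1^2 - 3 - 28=-12*d^2 - 42*d - 30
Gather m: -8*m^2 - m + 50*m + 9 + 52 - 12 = -8*m^2 + 49*m + 49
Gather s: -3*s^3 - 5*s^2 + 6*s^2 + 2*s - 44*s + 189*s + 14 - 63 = -3*s^3 + s^2 + 147*s - 49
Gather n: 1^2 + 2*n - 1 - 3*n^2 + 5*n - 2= -3*n^2 + 7*n - 2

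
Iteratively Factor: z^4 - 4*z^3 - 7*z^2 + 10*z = (z - 1)*(z^3 - 3*z^2 - 10*z) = z*(z - 1)*(z^2 - 3*z - 10) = z*(z - 1)*(z + 2)*(z - 5)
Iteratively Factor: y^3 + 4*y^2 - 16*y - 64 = (y + 4)*(y^2 - 16) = (y + 4)^2*(y - 4)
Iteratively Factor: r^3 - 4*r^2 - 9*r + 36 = (r - 3)*(r^2 - r - 12) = (r - 4)*(r - 3)*(r + 3)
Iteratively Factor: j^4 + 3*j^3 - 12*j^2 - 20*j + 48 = (j + 3)*(j^3 - 12*j + 16) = (j - 2)*(j + 3)*(j^2 + 2*j - 8) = (j - 2)*(j + 3)*(j + 4)*(j - 2)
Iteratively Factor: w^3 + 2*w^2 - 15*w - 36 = (w + 3)*(w^2 - w - 12) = (w + 3)^2*(w - 4)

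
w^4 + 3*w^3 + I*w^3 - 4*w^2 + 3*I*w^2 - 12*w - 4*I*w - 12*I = (w - 2)*(w + 2)*(w + 3)*(w + I)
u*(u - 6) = u^2 - 6*u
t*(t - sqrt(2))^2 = t^3 - 2*sqrt(2)*t^2 + 2*t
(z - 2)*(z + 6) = z^2 + 4*z - 12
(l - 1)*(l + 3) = l^2 + 2*l - 3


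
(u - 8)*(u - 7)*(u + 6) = u^3 - 9*u^2 - 34*u + 336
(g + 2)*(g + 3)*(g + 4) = g^3 + 9*g^2 + 26*g + 24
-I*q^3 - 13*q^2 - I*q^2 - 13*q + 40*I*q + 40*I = (q - 8*I)*(q - 5*I)*(-I*q - I)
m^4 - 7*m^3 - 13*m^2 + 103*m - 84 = (m - 7)*(m - 3)*(m - 1)*(m + 4)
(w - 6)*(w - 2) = w^2 - 8*w + 12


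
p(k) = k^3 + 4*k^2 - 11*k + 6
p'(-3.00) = -8.00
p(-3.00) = 48.00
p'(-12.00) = 325.00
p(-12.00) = -1014.00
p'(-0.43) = -13.89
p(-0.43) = 11.39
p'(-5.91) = 46.50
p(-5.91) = 4.30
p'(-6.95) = 78.31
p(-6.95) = -60.04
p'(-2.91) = -8.88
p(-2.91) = 47.24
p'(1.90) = 15.03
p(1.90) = 6.40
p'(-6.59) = 66.56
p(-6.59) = -33.99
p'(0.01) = -10.92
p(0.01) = 5.89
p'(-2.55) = -11.89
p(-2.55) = 43.48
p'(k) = 3*k^2 + 8*k - 11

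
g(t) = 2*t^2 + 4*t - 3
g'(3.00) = 16.00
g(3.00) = 27.00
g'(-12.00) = -44.00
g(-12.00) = 237.00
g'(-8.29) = -29.16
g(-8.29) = 101.29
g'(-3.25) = -9.00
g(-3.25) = 5.12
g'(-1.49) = -1.96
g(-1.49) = -4.52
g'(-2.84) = -7.36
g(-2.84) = 1.77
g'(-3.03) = -8.12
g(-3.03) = 3.24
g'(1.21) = 8.84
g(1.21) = 4.77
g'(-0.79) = 0.84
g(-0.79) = -4.91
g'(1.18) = 8.72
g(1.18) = 4.50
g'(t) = 4*t + 4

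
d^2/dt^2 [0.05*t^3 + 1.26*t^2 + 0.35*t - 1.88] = 0.3*t + 2.52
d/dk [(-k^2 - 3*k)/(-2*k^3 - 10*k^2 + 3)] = (-2*k^2*(k + 3)*(3*k + 10) + (2*k + 3)*(2*k^3 + 10*k^2 - 3))/(2*k^3 + 10*k^2 - 3)^2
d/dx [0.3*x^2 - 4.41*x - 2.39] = 0.6*x - 4.41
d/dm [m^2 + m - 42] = 2*m + 1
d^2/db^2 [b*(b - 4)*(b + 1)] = 6*b - 6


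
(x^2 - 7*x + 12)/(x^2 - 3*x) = (x - 4)/x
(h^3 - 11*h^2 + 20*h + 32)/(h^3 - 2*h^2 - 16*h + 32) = (h^2 - 7*h - 8)/(h^2 + 2*h - 8)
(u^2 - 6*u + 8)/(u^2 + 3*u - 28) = (u - 2)/(u + 7)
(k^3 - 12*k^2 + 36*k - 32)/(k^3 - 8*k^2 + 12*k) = (k^2 - 10*k + 16)/(k*(k - 6))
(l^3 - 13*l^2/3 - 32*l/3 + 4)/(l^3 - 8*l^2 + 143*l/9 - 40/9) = 3*(l^2 - 4*l - 12)/(3*l^2 - 23*l + 40)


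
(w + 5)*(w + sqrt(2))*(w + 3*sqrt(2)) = w^3 + 5*w^2 + 4*sqrt(2)*w^2 + 6*w + 20*sqrt(2)*w + 30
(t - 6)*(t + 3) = t^2 - 3*t - 18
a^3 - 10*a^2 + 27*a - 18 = (a - 6)*(a - 3)*(a - 1)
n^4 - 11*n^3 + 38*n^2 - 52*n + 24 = (n - 6)*(n - 2)^2*(n - 1)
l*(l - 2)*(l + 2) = l^3 - 4*l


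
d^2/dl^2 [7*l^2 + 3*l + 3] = 14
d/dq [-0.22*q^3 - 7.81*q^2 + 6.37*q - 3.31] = -0.66*q^2 - 15.62*q + 6.37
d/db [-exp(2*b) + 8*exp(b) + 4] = 2*(4 - exp(b))*exp(b)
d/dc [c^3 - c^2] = c*(3*c - 2)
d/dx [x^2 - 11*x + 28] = 2*x - 11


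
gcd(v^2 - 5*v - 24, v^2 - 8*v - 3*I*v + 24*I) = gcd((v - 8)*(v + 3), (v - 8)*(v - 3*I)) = v - 8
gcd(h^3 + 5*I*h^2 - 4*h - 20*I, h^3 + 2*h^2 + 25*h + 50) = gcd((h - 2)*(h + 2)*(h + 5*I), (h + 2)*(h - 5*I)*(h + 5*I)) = h^2 + h*(2 + 5*I) + 10*I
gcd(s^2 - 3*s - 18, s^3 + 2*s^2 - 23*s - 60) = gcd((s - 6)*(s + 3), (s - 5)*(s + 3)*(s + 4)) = s + 3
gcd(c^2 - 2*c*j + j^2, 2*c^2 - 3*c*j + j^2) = c - j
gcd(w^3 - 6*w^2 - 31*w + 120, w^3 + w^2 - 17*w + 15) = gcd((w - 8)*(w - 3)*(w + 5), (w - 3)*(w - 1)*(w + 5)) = w^2 + 2*w - 15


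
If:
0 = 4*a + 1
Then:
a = -1/4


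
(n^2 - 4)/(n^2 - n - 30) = (4 - n^2)/(-n^2 + n + 30)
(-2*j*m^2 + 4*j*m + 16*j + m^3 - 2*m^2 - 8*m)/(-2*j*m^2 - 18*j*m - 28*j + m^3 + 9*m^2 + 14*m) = (m - 4)/(m + 7)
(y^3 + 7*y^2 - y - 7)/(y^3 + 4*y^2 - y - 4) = (y + 7)/(y + 4)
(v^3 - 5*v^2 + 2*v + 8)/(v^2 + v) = v - 6 + 8/v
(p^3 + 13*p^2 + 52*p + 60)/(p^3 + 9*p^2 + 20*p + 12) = (p + 5)/(p + 1)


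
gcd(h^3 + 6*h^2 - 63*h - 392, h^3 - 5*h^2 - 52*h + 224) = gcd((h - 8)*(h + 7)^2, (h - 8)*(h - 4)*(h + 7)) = h^2 - h - 56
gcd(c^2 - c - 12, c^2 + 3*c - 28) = c - 4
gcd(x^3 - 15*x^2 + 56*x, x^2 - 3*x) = x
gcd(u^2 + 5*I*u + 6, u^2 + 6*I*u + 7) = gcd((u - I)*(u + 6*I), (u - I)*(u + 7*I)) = u - I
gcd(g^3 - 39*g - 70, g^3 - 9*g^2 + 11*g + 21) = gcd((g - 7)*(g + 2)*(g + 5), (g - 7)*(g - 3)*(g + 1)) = g - 7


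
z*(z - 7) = z^2 - 7*z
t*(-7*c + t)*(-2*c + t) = 14*c^2*t - 9*c*t^2 + t^3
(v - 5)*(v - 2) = v^2 - 7*v + 10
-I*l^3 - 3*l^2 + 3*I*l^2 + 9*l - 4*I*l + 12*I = (l - 3)*(l - 4*I)*(-I*l + 1)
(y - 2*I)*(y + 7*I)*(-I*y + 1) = -I*y^3 + 6*y^2 - 9*I*y + 14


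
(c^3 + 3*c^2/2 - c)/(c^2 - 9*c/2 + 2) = c*(c + 2)/(c - 4)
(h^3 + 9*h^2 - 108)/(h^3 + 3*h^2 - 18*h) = (h + 6)/h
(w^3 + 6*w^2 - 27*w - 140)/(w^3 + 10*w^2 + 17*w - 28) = (w - 5)/(w - 1)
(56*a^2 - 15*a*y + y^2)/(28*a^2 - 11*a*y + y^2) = (-8*a + y)/(-4*a + y)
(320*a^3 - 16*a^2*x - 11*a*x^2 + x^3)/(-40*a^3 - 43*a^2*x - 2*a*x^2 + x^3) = (-8*a + x)/(a + x)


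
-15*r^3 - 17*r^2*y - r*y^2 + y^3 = (-5*r + y)*(r + y)*(3*r + y)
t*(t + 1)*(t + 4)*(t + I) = t^4 + 5*t^3 + I*t^3 + 4*t^2 + 5*I*t^2 + 4*I*t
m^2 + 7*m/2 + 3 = (m + 3/2)*(m + 2)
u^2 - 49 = (u - 7)*(u + 7)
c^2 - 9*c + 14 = (c - 7)*(c - 2)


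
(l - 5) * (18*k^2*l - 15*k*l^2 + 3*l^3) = 18*k^2*l^2 - 90*k^2*l - 15*k*l^3 + 75*k*l^2 + 3*l^4 - 15*l^3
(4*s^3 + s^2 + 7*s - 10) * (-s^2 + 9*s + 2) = -4*s^5 + 35*s^4 + 10*s^3 + 75*s^2 - 76*s - 20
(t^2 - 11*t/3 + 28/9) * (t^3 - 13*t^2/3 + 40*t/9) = t^5 - 8*t^4 + 211*t^3/9 - 268*t^2/9 + 1120*t/81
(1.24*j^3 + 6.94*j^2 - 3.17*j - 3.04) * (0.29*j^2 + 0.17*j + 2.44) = 0.3596*j^5 + 2.2234*j^4 + 3.2861*j^3 + 15.5131*j^2 - 8.2516*j - 7.4176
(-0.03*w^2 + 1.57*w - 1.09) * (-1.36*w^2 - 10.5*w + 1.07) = 0.0408*w^4 - 1.8202*w^3 - 15.0347*w^2 + 13.1249*w - 1.1663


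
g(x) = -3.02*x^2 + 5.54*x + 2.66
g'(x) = 5.54 - 6.04*x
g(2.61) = -3.45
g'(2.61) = -10.22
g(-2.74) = -35.19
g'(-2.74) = 22.09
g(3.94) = -22.39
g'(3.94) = -18.26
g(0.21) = 3.69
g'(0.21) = 4.27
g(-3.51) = -53.99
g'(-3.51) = 26.74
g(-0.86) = -4.34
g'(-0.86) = 10.73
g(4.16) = -26.56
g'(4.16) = -19.59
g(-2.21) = -24.33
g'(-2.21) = 18.89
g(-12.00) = -498.70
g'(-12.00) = 78.02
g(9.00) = -192.10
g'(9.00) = -48.82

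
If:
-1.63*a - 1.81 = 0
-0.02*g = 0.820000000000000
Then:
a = -1.11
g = -41.00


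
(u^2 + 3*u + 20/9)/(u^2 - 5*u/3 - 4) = (u + 5/3)/(u - 3)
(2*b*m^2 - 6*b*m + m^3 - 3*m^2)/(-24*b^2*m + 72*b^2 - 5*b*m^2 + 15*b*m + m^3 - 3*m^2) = m*(-2*b - m)/(24*b^2 + 5*b*m - m^2)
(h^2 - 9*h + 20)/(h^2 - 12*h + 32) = (h - 5)/(h - 8)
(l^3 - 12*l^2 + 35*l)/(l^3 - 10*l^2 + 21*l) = (l - 5)/(l - 3)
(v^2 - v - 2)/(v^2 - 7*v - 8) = (v - 2)/(v - 8)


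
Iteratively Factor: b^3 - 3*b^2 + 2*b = (b - 2)*(b^2 - b) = (b - 2)*(b - 1)*(b)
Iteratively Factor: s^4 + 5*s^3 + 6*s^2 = (s)*(s^3 + 5*s^2 + 6*s) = s*(s + 3)*(s^2 + 2*s) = s*(s + 2)*(s + 3)*(s)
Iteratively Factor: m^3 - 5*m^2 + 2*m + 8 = (m - 4)*(m^2 - m - 2) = (m - 4)*(m + 1)*(m - 2)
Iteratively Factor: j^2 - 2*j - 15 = (j - 5)*(j + 3)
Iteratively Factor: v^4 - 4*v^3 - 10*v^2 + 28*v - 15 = (v - 5)*(v^3 + v^2 - 5*v + 3) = (v - 5)*(v - 1)*(v^2 + 2*v - 3) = (v - 5)*(v - 1)*(v + 3)*(v - 1)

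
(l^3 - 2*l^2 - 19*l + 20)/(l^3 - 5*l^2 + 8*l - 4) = (l^2 - l - 20)/(l^2 - 4*l + 4)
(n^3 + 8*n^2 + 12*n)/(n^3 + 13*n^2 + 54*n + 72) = n*(n + 2)/(n^2 + 7*n + 12)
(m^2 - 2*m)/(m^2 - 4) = m/(m + 2)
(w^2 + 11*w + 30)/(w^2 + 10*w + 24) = (w + 5)/(w + 4)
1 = 1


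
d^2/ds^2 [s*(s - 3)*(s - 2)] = 6*s - 10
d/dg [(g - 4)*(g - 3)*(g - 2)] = 3*g^2 - 18*g + 26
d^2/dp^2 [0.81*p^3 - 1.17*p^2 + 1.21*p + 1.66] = 4.86*p - 2.34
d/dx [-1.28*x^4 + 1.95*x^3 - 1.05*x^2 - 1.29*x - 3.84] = -5.12*x^3 + 5.85*x^2 - 2.1*x - 1.29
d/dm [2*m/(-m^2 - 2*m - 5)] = 2*(m^2 - 5)/(m^4 + 4*m^3 + 14*m^2 + 20*m + 25)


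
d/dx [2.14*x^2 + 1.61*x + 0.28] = 4.28*x + 1.61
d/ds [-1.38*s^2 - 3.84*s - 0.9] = -2.76*s - 3.84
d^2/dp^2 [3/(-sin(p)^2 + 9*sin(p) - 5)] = 3*(4*sin(p)^4 - 27*sin(p)^3 + 55*sin(p)^2 + 99*sin(p) - 152)/(sin(p)^2 - 9*sin(p) + 5)^3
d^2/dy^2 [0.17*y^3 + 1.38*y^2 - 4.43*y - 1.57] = 1.02*y + 2.76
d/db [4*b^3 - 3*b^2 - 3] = 6*b*(2*b - 1)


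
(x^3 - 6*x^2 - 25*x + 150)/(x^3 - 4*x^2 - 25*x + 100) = (x - 6)/(x - 4)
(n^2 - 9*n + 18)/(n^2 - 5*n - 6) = (n - 3)/(n + 1)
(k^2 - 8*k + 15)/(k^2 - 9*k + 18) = (k - 5)/(k - 6)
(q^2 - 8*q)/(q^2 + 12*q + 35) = q*(q - 8)/(q^2 + 12*q + 35)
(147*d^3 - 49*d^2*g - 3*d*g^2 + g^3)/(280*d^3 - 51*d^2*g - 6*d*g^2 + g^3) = (21*d^2 - 10*d*g + g^2)/(40*d^2 - 13*d*g + g^2)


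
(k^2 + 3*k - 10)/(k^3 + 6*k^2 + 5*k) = (k - 2)/(k*(k + 1))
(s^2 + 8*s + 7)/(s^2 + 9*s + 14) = (s + 1)/(s + 2)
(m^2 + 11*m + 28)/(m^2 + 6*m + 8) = (m + 7)/(m + 2)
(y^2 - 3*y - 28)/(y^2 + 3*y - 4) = (y - 7)/(y - 1)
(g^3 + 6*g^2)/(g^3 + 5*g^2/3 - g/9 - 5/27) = 27*g^2*(g + 6)/(27*g^3 + 45*g^2 - 3*g - 5)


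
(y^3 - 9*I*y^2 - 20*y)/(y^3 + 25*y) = (y - 4*I)/(y + 5*I)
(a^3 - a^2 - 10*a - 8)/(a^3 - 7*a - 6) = (a - 4)/(a - 3)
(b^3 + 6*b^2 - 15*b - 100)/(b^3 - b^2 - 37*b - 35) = (b^2 + b - 20)/(b^2 - 6*b - 7)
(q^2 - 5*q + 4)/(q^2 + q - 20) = (q - 1)/(q + 5)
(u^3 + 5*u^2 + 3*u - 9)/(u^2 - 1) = (u^2 + 6*u + 9)/(u + 1)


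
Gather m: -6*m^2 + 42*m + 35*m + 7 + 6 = -6*m^2 + 77*m + 13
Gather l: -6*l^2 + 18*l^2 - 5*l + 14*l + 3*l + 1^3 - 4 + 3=12*l^2 + 12*l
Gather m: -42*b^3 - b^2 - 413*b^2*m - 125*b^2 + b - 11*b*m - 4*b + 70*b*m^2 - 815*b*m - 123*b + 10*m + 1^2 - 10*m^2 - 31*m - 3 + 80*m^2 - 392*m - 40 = -42*b^3 - 126*b^2 - 126*b + m^2*(70*b + 70) + m*(-413*b^2 - 826*b - 413) - 42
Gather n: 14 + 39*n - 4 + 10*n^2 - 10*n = 10*n^2 + 29*n + 10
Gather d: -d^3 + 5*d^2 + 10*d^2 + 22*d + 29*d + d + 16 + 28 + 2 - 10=-d^3 + 15*d^2 + 52*d + 36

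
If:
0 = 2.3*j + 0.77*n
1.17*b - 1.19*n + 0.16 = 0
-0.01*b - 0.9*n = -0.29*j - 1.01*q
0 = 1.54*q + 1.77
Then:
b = -1.31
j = 0.39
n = -1.15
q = -1.15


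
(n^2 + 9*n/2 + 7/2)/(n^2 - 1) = (n + 7/2)/(n - 1)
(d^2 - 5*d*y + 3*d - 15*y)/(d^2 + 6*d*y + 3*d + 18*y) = (d - 5*y)/(d + 6*y)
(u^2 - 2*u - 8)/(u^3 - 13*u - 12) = (u + 2)/(u^2 + 4*u + 3)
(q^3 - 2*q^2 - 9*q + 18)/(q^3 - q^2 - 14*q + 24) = (q + 3)/(q + 4)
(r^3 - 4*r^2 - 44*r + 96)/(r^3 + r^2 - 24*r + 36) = (r - 8)/(r - 3)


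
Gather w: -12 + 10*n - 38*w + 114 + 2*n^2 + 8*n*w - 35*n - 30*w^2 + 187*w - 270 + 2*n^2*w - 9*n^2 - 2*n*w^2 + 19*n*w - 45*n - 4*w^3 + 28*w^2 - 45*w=-7*n^2 - 70*n - 4*w^3 + w^2*(-2*n - 2) + w*(2*n^2 + 27*n + 104) - 168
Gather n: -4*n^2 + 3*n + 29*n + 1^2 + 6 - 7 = -4*n^2 + 32*n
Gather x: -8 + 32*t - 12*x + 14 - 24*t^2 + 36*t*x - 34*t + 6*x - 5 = -24*t^2 - 2*t + x*(36*t - 6) + 1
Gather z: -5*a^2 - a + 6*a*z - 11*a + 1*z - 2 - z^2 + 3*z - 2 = -5*a^2 - 12*a - z^2 + z*(6*a + 4) - 4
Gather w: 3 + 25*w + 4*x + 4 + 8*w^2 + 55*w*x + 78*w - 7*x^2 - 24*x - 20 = 8*w^2 + w*(55*x + 103) - 7*x^2 - 20*x - 13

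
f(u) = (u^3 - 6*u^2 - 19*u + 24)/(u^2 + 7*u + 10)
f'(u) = (-2*u - 7)*(u^3 - 6*u^2 - 19*u + 24)/(u^2 + 7*u + 10)^2 + (3*u^2 - 12*u - 19)/(u^2 + 7*u + 10) = (u^4 + 14*u^3 + 7*u^2 - 168*u - 358)/(u^4 + 14*u^3 + 69*u^2 + 140*u + 100)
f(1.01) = -0.02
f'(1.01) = -1.54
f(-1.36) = 15.55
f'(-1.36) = -27.34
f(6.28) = -0.90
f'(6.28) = 0.45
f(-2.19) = -49.32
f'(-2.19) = -282.59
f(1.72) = -0.85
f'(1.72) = -0.87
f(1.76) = -0.89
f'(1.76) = -0.85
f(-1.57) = 23.85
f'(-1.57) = -57.50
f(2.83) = -1.46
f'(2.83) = -0.28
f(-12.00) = -33.43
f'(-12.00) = -0.16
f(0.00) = 2.40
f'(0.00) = -3.58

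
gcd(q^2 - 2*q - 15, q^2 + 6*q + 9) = q + 3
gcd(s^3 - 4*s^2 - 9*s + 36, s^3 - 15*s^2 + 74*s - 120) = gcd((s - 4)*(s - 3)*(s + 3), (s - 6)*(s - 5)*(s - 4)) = s - 4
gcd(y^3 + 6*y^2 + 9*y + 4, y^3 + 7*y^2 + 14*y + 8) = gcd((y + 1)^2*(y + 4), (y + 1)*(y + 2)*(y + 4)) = y^2 + 5*y + 4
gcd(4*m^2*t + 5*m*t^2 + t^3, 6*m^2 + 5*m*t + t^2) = 1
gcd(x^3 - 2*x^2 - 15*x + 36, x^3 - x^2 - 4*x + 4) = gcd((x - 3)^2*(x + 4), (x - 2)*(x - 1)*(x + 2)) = 1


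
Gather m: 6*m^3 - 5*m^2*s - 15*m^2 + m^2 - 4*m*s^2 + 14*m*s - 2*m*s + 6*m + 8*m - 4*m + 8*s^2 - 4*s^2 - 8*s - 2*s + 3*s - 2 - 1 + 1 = 6*m^3 + m^2*(-5*s - 14) + m*(-4*s^2 + 12*s + 10) + 4*s^2 - 7*s - 2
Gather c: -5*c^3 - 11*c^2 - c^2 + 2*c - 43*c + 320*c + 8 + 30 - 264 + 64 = -5*c^3 - 12*c^2 + 279*c - 162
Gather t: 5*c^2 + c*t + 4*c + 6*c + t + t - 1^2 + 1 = 5*c^2 + 10*c + t*(c + 2)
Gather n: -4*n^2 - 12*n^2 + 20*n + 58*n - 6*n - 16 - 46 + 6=-16*n^2 + 72*n - 56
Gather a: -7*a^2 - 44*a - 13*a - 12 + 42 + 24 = -7*a^2 - 57*a + 54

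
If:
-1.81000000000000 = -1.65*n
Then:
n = 1.10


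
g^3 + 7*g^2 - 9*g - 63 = (g - 3)*(g + 3)*(g + 7)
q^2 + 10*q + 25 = (q + 5)^2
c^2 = c^2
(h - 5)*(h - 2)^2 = h^3 - 9*h^2 + 24*h - 20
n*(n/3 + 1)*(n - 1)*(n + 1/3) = n^4/3 + 7*n^3/9 - 7*n^2/9 - n/3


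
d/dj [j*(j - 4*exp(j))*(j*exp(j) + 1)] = j*(j + 1)*(j - 4*exp(j))*exp(j) - j*(j*exp(j) + 1)*(4*exp(j) - 1) + (j - 4*exp(j))*(j*exp(j) + 1)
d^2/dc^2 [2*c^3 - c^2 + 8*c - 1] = 12*c - 2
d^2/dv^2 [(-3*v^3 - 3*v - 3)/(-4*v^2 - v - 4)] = 6*(v^3 + 60*v^2 + 12*v - 19)/(64*v^6 + 48*v^5 + 204*v^4 + 97*v^3 + 204*v^2 + 48*v + 64)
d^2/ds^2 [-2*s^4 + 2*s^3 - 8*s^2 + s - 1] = -24*s^2 + 12*s - 16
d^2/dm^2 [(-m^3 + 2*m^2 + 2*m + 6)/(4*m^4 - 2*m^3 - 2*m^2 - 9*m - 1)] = 2*(-16*m^9 + 96*m^8 + 120*m^7 + 608*m^6 - 306*m^5 - 48*m^4 - 331*m^3 + 477*m^2 + 273*m + 458)/(64*m^12 - 96*m^11 - 48*m^10 - 344*m^9 + 408*m^8 + 348*m^7 + 784*m^6 - 402*m^5 - 594*m^4 - 843*m^3 - 249*m^2 - 27*m - 1)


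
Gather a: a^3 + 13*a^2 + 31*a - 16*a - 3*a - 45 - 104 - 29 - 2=a^3 + 13*a^2 + 12*a - 180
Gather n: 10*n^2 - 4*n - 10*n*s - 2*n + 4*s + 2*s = 10*n^2 + n*(-10*s - 6) + 6*s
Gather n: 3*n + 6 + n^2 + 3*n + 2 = n^2 + 6*n + 8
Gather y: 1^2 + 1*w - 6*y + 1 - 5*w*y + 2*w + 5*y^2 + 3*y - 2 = 3*w + 5*y^2 + y*(-5*w - 3)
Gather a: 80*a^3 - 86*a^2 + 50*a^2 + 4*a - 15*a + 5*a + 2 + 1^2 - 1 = 80*a^3 - 36*a^2 - 6*a + 2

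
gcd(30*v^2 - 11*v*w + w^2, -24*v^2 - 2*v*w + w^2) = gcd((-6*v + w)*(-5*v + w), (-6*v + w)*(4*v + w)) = 6*v - w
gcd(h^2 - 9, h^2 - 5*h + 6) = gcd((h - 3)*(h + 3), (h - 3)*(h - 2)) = h - 3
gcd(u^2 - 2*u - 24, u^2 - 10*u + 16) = 1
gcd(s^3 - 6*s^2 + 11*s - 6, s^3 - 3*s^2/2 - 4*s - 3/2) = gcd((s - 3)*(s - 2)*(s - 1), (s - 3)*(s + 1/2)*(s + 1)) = s - 3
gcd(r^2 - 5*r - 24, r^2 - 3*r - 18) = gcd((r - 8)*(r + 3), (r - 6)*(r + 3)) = r + 3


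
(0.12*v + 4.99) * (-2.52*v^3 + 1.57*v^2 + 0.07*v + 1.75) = -0.3024*v^4 - 12.3864*v^3 + 7.8427*v^2 + 0.5593*v + 8.7325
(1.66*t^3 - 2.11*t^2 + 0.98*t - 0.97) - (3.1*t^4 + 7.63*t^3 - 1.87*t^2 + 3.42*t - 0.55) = -3.1*t^4 - 5.97*t^3 - 0.24*t^2 - 2.44*t - 0.42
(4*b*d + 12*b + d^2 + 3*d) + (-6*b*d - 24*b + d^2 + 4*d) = -2*b*d - 12*b + 2*d^2 + 7*d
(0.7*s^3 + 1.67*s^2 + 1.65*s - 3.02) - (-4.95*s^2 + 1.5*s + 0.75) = 0.7*s^3 + 6.62*s^2 + 0.15*s - 3.77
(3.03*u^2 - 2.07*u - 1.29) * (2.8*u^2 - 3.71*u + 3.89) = 8.484*u^4 - 17.0373*u^3 + 15.8544*u^2 - 3.2664*u - 5.0181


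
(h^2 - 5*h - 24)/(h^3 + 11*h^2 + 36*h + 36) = (h - 8)/(h^2 + 8*h + 12)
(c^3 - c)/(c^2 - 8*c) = (c^2 - 1)/(c - 8)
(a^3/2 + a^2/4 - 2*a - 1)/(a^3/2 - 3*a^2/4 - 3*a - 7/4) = (-2*a^3 - a^2 + 8*a + 4)/(-2*a^3 + 3*a^2 + 12*a + 7)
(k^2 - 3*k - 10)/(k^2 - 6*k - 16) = (k - 5)/(k - 8)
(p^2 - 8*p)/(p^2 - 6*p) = (p - 8)/(p - 6)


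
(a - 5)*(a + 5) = a^2 - 25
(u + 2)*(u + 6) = u^2 + 8*u + 12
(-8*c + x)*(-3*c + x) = 24*c^2 - 11*c*x + x^2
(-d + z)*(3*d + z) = -3*d^2 + 2*d*z + z^2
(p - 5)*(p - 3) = p^2 - 8*p + 15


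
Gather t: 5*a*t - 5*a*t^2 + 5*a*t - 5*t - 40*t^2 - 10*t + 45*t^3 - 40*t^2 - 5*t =45*t^3 + t^2*(-5*a - 80) + t*(10*a - 20)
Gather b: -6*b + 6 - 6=-6*b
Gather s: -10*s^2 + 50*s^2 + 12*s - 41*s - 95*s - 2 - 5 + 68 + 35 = 40*s^2 - 124*s + 96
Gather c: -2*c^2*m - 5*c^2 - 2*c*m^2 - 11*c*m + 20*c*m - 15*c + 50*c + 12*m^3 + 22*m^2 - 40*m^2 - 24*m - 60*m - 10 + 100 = c^2*(-2*m - 5) + c*(-2*m^2 + 9*m + 35) + 12*m^3 - 18*m^2 - 84*m + 90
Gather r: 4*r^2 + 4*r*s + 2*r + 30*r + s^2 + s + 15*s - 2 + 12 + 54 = 4*r^2 + r*(4*s + 32) + s^2 + 16*s + 64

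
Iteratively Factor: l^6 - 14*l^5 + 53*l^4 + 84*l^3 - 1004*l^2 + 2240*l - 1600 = (l - 4)*(l^5 - 10*l^4 + 13*l^3 + 136*l^2 - 460*l + 400) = (l - 4)*(l - 2)*(l^4 - 8*l^3 - 3*l^2 + 130*l - 200) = (l - 4)*(l - 2)^2*(l^3 - 6*l^2 - 15*l + 100) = (l - 5)*(l - 4)*(l - 2)^2*(l^2 - l - 20) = (l - 5)*(l - 4)*(l - 2)^2*(l + 4)*(l - 5)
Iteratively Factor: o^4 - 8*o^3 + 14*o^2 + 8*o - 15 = (o - 3)*(o^3 - 5*o^2 - o + 5) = (o - 3)*(o + 1)*(o^2 - 6*o + 5) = (o - 3)*(o - 1)*(o + 1)*(o - 5)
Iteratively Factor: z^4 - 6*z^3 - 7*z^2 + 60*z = (z - 4)*(z^3 - 2*z^2 - 15*z) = z*(z - 4)*(z^2 - 2*z - 15) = z*(z - 5)*(z - 4)*(z + 3)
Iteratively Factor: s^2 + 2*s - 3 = (s - 1)*(s + 3)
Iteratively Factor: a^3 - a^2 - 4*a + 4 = (a - 1)*(a^2 - 4) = (a - 2)*(a - 1)*(a + 2)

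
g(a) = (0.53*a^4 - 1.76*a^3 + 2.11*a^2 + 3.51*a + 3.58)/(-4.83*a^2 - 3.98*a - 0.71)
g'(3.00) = -0.16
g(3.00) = -0.51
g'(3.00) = -0.16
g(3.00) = -0.51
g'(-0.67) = -145.53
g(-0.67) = -13.29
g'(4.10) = -0.43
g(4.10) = -0.83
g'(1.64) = 0.26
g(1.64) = -0.55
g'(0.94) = 0.80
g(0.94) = -0.88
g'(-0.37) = 116.44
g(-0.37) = 26.33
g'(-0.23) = 1991.27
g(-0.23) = -58.02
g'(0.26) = 4.90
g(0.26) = -2.22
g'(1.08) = 0.63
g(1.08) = -0.78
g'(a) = (9.66*a + 3.98)*(0.53*a^4 - 1.76*a^3 + 2.11*a^2 + 3.51*a + 3.58)/(-4.83*a^2 - 3.98*a - 0.71)^2 + (2.12*a^3 - 5.28*a^2 + 4.22*a + 3.51)/(-4.83*a^2 - 3.98*a - 0.71) = (-5.1198*a^5 + 2.1726*a^4 + 12.5044*a^3 + 12.3043*a^2 + 31.5866*a + 11.7563)/(23.3289*a^4 + 38.4468*a^3 + 22.699*a^2 + 5.6516*a + 0.5041)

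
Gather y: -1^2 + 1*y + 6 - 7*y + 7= 12 - 6*y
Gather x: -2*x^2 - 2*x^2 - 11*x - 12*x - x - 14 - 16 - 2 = -4*x^2 - 24*x - 32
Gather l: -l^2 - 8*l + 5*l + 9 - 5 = -l^2 - 3*l + 4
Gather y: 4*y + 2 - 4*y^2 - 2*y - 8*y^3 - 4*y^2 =-8*y^3 - 8*y^2 + 2*y + 2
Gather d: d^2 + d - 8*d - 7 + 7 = d^2 - 7*d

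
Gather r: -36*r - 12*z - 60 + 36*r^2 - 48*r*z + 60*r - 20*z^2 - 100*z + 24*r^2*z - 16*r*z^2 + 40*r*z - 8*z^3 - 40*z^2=r^2*(24*z + 36) + r*(-16*z^2 - 8*z + 24) - 8*z^3 - 60*z^2 - 112*z - 60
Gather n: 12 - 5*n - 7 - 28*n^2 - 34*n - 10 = -28*n^2 - 39*n - 5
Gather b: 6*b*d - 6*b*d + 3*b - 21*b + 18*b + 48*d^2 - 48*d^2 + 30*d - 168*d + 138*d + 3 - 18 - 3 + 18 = 0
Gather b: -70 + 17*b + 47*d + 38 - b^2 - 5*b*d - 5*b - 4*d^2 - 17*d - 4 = -b^2 + b*(12 - 5*d) - 4*d^2 + 30*d - 36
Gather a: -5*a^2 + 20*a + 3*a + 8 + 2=-5*a^2 + 23*a + 10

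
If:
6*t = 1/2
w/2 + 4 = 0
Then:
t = 1/12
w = -8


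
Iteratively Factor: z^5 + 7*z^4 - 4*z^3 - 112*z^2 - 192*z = (z)*(z^4 + 7*z^3 - 4*z^2 - 112*z - 192) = z*(z + 4)*(z^3 + 3*z^2 - 16*z - 48) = z*(z + 4)^2*(z^2 - z - 12) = z*(z + 3)*(z + 4)^2*(z - 4)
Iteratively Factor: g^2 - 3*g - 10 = (g + 2)*(g - 5)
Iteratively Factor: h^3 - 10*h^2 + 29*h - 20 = (h - 1)*(h^2 - 9*h + 20) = (h - 5)*(h - 1)*(h - 4)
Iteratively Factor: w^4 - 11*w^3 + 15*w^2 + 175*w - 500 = (w - 5)*(w^3 - 6*w^2 - 15*w + 100) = (w - 5)^2*(w^2 - w - 20) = (w - 5)^2*(w + 4)*(w - 5)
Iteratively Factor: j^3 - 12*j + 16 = (j - 2)*(j^2 + 2*j - 8) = (j - 2)^2*(j + 4)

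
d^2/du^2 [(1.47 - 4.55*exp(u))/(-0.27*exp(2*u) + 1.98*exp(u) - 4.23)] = (0.331695*exp(4*u) + 2.003778*exp(3*u) - 28.821744*exp(2*u) + 39.06063*exp(u) + 69.100857)*exp(u)/(0.019683*exp(6*u) - 0.433026*exp(5*u) + 4.100625*exp(4*u) - 21.33054*exp(3*u) + 64.243125*exp(2*u) - 106.283826*exp(u) + 75.686967)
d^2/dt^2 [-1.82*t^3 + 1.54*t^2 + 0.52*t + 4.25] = 3.08 - 10.92*t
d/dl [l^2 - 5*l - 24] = 2*l - 5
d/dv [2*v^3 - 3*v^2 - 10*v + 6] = 6*v^2 - 6*v - 10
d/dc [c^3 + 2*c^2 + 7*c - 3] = 3*c^2 + 4*c + 7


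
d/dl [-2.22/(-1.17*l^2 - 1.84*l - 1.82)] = (-5.1948*l - 4.0848)/(1.17*l^2 + 1.84*l + 1.82)^2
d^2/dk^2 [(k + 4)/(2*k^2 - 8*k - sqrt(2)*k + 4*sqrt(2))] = 2*((-6*k + sqrt(2))*(2*k^2 - 8*k - sqrt(2)*k + 4*sqrt(2)) + (k + 4)*(-4*k + sqrt(2) + 8)^2)/(2*k^2 - 8*k - sqrt(2)*k + 4*sqrt(2))^3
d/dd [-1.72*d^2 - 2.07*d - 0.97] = -3.44*d - 2.07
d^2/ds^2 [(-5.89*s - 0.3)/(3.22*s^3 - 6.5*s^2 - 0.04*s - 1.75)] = (-366.419256*s^5 + 702.33996*s^4 - 398.758264*s^3 - 474.09996*s^2 + 391.3815*s + 7.64864)/(33.386248*s^9 - 202.1838*s^8 + 406.890792*s^7 - 324.0359*s^6 + 214.710456*s^5 - 220.4913*s^4 + 26.853686*s^3 - 59.72715*s^2 - 0.3675*s - 5.359375)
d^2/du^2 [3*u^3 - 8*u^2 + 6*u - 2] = 18*u - 16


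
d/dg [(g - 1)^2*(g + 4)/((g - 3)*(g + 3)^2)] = (g^3 - 7*g^2 - 69*g + 75)/(g^5 + 3*g^4 - 18*g^3 - 54*g^2 + 81*g + 243)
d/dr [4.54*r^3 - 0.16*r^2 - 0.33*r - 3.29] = 13.62*r^2 - 0.32*r - 0.33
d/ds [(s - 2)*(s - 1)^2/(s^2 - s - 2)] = (s^2 + 2*s - 3)/(s^2 + 2*s + 1)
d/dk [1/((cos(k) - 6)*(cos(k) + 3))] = (2*cos(k) - 3)*sin(k)/((cos(k) - 6)^2*(cos(k) + 3)^2)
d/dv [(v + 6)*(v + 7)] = 2*v + 13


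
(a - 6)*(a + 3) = a^2 - 3*a - 18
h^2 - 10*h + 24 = (h - 6)*(h - 4)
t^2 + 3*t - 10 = (t - 2)*(t + 5)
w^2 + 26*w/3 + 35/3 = (w + 5/3)*(w + 7)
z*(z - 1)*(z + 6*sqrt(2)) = z^3 - z^2 + 6*sqrt(2)*z^2 - 6*sqrt(2)*z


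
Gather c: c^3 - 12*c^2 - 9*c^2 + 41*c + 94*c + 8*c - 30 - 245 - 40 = c^3 - 21*c^2 + 143*c - 315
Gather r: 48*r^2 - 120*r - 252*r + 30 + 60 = 48*r^2 - 372*r + 90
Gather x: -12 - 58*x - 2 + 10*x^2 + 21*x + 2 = 10*x^2 - 37*x - 12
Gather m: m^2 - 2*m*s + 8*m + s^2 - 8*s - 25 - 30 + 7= m^2 + m*(8 - 2*s) + s^2 - 8*s - 48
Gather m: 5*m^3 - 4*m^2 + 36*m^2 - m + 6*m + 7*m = 5*m^3 + 32*m^2 + 12*m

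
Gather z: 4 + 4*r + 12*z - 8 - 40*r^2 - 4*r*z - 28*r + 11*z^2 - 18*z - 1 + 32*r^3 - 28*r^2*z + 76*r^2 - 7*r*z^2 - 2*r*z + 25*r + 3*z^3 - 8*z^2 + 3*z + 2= 32*r^3 + 36*r^2 + r + 3*z^3 + z^2*(3 - 7*r) + z*(-28*r^2 - 6*r - 3) - 3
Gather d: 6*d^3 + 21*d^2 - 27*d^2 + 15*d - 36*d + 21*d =6*d^3 - 6*d^2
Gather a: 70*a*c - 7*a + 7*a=70*a*c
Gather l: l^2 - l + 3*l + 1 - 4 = l^2 + 2*l - 3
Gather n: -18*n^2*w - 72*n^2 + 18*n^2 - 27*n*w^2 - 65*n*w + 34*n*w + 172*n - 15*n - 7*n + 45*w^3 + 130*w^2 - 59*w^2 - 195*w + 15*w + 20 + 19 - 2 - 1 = n^2*(-18*w - 54) + n*(-27*w^2 - 31*w + 150) + 45*w^3 + 71*w^2 - 180*w + 36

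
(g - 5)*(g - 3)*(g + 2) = g^3 - 6*g^2 - g + 30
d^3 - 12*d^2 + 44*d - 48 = (d - 6)*(d - 4)*(d - 2)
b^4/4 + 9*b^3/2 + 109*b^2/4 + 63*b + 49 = (b/2 + 1)^2*(b + 7)^2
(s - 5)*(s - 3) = s^2 - 8*s + 15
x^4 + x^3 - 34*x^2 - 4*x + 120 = (x - 5)*(x - 2)*(x + 2)*(x + 6)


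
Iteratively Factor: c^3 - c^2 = (c)*(c^2 - c) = c*(c - 1)*(c)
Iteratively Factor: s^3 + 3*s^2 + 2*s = (s)*(s^2 + 3*s + 2) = s*(s + 2)*(s + 1)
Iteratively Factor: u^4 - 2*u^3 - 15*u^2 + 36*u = (u)*(u^3 - 2*u^2 - 15*u + 36) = u*(u + 4)*(u^2 - 6*u + 9) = u*(u - 3)*(u + 4)*(u - 3)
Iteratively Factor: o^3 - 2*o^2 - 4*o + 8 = (o - 2)*(o^2 - 4) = (o - 2)*(o + 2)*(o - 2)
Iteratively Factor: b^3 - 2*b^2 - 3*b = (b - 3)*(b^2 + b) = b*(b - 3)*(b + 1)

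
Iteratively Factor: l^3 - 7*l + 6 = (l - 2)*(l^2 + 2*l - 3) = (l - 2)*(l - 1)*(l + 3)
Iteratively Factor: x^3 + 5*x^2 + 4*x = (x)*(x^2 + 5*x + 4) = x*(x + 4)*(x + 1)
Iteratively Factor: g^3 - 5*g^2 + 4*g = (g)*(g^2 - 5*g + 4) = g*(g - 1)*(g - 4)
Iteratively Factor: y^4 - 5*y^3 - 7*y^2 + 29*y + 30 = (y + 2)*(y^3 - 7*y^2 + 7*y + 15) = (y - 5)*(y + 2)*(y^2 - 2*y - 3) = (y - 5)*(y + 1)*(y + 2)*(y - 3)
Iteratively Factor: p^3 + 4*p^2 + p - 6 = (p - 1)*(p^2 + 5*p + 6) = (p - 1)*(p + 3)*(p + 2)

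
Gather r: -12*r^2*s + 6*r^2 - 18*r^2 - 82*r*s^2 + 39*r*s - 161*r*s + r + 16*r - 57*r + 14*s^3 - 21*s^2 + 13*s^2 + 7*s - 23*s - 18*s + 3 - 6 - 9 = r^2*(-12*s - 12) + r*(-82*s^2 - 122*s - 40) + 14*s^3 - 8*s^2 - 34*s - 12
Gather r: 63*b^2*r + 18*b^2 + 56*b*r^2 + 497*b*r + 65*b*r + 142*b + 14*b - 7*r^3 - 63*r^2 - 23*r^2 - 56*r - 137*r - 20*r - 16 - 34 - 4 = 18*b^2 + 156*b - 7*r^3 + r^2*(56*b - 86) + r*(63*b^2 + 562*b - 213) - 54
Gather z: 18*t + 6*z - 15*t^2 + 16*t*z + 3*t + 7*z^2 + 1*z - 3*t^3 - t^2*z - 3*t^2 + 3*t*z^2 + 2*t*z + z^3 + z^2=-3*t^3 - 18*t^2 + 21*t + z^3 + z^2*(3*t + 8) + z*(-t^2 + 18*t + 7)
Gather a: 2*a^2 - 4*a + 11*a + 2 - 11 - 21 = 2*a^2 + 7*a - 30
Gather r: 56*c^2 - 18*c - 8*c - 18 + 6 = 56*c^2 - 26*c - 12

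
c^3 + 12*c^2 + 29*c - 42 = (c - 1)*(c + 6)*(c + 7)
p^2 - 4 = (p - 2)*(p + 2)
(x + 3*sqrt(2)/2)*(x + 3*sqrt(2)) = x^2 + 9*sqrt(2)*x/2 + 9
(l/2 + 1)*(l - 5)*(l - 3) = l^3/2 - 3*l^2 - l/2 + 15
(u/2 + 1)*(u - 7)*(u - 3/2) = u^3/2 - 13*u^2/4 - 13*u/4 + 21/2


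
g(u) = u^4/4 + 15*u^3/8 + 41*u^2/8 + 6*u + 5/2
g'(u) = u^3 + 45*u^2/8 + 41*u/4 + 6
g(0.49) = 6.91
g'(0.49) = 12.49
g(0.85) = 12.58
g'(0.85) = 19.39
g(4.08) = 308.91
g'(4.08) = 209.37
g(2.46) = 85.34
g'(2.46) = 80.14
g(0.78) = 11.28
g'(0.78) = 17.89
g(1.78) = 42.50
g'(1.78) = 47.71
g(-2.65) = 0.03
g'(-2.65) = -0.27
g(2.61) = 98.01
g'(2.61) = 88.85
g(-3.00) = 0.25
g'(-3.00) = -1.12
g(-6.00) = 70.00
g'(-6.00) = -69.00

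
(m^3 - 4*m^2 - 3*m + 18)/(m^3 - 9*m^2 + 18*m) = (m^2 - m - 6)/(m*(m - 6))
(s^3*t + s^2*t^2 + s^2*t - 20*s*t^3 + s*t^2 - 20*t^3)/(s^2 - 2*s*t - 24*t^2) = t*(-s^3 - s^2*t - s^2 + 20*s*t^2 - s*t + 20*t^2)/(-s^2 + 2*s*t + 24*t^2)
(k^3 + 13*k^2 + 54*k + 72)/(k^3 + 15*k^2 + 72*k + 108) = (k + 4)/(k + 6)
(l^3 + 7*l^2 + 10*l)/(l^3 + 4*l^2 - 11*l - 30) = l/(l - 3)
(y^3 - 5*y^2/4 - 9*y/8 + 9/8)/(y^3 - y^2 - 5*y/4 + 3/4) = (4*y - 3)/(2*(2*y - 1))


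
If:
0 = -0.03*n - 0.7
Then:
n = -23.33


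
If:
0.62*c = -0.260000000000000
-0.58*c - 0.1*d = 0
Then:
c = -0.42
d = 2.43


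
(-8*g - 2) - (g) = -9*g - 2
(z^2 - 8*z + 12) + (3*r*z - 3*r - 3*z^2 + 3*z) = 3*r*z - 3*r - 2*z^2 - 5*z + 12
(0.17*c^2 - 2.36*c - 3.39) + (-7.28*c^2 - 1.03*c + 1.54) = -7.11*c^2 - 3.39*c - 1.85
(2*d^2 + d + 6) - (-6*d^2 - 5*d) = 8*d^2 + 6*d + 6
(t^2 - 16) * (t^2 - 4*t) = t^4 - 4*t^3 - 16*t^2 + 64*t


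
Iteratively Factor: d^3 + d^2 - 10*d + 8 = (d - 2)*(d^2 + 3*d - 4) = (d - 2)*(d + 4)*(d - 1)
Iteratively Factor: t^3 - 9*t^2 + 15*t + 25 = (t - 5)*(t^2 - 4*t - 5) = (t - 5)*(t + 1)*(t - 5)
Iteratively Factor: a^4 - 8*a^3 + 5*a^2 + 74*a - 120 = (a - 4)*(a^3 - 4*a^2 - 11*a + 30) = (a - 5)*(a - 4)*(a^2 + a - 6) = (a - 5)*(a - 4)*(a + 3)*(a - 2)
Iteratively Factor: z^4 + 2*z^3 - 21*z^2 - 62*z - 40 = (z - 5)*(z^3 + 7*z^2 + 14*z + 8) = (z - 5)*(z + 4)*(z^2 + 3*z + 2) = (z - 5)*(z + 1)*(z + 4)*(z + 2)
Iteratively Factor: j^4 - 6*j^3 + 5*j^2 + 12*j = (j + 1)*(j^3 - 7*j^2 + 12*j) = (j - 4)*(j + 1)*(j^2 - 3*j) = (j - 4)*(j - 3)*(j + 1)*(j)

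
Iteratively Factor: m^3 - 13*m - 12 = (m - 4)*(m^2 + 4*m + 3) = (m - 4)*(m + 3)*(m + 1)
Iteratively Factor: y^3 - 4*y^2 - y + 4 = (y - 4)*(y^2 - 1) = (y - 4)*(y + 1)*(y - 1)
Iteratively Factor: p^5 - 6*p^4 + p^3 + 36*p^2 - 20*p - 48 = (p - 3)*(p^4 - 3*p^3 - 8*p^2 + 12*p + 16) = (p - 4)*(p - 3)*(p^3 + p^2 - 4*p - 4) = (p - 4)*(p - 3)*(p - 2)*(p^2 + 3*p + 2) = (p - 4)*(p - 3)*(p - 2)*(p + 1)*(p + 2)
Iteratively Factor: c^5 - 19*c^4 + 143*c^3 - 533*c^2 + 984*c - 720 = (c - 3)*(c^4 - 16*c^3 + 95*c^2 - 248*c + 240) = (c - 5)*(c - 3)*(c^3 - 11*c^2 + 40*c - 48) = (c - 5)*(c - 4)*(c - 3)*(c^2 - 7*c + 12) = (c - 5)*(c - 4)*(c - 3)^2*(c - 4)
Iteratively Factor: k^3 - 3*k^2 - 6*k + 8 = (k - 4)*(k^2 + k - 2) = (k - 4)*(k - 1)*(k + 2)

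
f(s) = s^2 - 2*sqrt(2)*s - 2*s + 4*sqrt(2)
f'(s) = 2*s - 2*sqrt(2) - 2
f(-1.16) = 12.60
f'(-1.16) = -7.15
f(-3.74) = 37.70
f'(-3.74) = -12.31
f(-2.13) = 20.48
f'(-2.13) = -9.09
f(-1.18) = 12.75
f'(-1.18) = -7.19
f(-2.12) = 20.39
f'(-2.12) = -9.07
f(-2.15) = 20.66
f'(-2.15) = -9.13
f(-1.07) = 11.97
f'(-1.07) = -6.97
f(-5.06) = 55.69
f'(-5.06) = -14.95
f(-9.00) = 130.11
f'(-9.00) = -22.83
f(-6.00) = 70.63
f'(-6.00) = -16.83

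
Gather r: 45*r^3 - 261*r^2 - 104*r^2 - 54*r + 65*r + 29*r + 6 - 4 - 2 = 45*r^3 - 365*r^2 + 40*r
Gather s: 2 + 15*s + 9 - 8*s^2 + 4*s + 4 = -8*s^2 + 19*s + 15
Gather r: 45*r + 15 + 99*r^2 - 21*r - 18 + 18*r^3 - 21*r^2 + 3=18*r^3 + 78*r^2 + 24*r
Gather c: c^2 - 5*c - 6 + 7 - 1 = c^2 - 5*c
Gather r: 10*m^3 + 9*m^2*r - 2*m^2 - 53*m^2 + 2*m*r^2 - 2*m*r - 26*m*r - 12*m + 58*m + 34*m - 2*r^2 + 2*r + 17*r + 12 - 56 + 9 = 10*m^3 - 55*m^2 + 80*m + r^2*(2*m - 2) + r*(9*m^2 - 28*m + 19) - 35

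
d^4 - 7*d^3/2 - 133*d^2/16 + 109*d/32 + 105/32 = (d - 5)*(d - 3/4)*(d + 1/2)*(d + 7/4)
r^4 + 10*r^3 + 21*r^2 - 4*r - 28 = (r - 1)*(r + 2)^2*(r + 7)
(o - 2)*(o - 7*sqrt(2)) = o^2 - 7*sqrt(2)*o - 2*o + 14*sqrt(2)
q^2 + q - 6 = (q - 2)*(q + 3)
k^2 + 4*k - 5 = (k - 1)*(k + 5)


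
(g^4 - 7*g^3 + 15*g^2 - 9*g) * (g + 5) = g^5 - 2*g^4 - 20*g^3 + 66*g^2 - 45*g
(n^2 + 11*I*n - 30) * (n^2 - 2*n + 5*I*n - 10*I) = n^4 - 2*n^3 + 16*I*n^3 - 85*n^2 - 32*I*n^2 + 170*n - 150*I*n + 300*I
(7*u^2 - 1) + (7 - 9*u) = 7*u^2 - 9*u + 6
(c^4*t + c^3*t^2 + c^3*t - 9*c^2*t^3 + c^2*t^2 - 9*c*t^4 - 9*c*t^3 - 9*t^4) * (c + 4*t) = c^5*t + 5*c^4*t^2 + c^4*t - 5*c^3*t^3 + 5*c^3*t^2 - 45*c^2*t^4 - 5*c^2*t^3 - 36*c*t^5 - 45*c*t^4 - 36*t^5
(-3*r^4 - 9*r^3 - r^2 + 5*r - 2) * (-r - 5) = 3*r^5 + 24*r^4 + 46*r^3 - 23*r + 10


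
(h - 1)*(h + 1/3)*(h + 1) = h^3 + h^2/3 - h - 1/3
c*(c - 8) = c^2 - 8*c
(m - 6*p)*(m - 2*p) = m^2 - 8*m*p + 12*p^2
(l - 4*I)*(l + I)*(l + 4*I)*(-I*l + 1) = -I*l^4 + 2*l^3 - 15*I*l^2 + 32*l + 16*I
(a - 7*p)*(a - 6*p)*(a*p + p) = a^3*p - 13*a^2*p^2 + a^2*p + 42*a*p^3 - 13*a*p^2 + 42*p^3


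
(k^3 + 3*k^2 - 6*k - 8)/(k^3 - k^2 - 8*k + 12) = (k^2 + 5*k + 4)/(k^2 + k - 6)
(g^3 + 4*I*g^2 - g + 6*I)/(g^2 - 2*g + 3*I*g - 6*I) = (g^2 + I*g + 2)/(g - 2)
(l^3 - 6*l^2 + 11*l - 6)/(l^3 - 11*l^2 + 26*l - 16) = (l - 3)/(l - 8)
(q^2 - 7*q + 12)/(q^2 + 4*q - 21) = (q - 4)/(q + 7)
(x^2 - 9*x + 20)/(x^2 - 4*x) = (x - 5)/x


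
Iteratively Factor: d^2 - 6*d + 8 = (d - 2)*(d - 4)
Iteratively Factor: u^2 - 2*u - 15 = (u + 3)*(u - 5)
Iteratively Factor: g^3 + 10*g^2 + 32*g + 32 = (g + 2)*(g^2 + 8*g + 16) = (g + 2)*(g + 4)*(g + 4)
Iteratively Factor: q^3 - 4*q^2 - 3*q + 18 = (q - 3)*(q^2 - q - 6) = (q - 3)*(q + 2)*(q - 3)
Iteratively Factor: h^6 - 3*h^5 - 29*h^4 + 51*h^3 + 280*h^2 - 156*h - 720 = (h + 3)*(h^5 - 6*h^4 - 11*h^3 + 84*h^2 + 28*h - 240) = (h - 5)*(h + 3)*(h^4 - h^3 - 16*h^2 + 4*h + 48) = (h - 5)*(h + 3)^2*(h^3 - 4*h^2 - 4*h + 16) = (h - 5)*(h - 4)*(h + 3)^2*(h^2 - 4) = (h - 5)*(h - 4)*(h - 2)*(h + 3)^2*(h + 2)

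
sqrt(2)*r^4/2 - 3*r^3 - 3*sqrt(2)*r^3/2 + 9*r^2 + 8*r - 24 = (r - 3)*(r - 2*sqrt(2))^2*(sqrt(2)*r/2 + 1)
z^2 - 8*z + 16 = (z - 4)^2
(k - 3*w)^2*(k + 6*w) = k^3 - 27*k*w^2 + 54*w^3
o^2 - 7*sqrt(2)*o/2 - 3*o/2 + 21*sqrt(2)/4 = (o - 3/2)*(o - 7*sqrt(2)/2)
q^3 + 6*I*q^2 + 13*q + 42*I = (q - 3*I)*(q + 2*I)*(q + 7*I)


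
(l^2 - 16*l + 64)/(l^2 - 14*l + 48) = (l - 8)/(l - 6)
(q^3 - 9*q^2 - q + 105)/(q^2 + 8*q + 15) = (q^2 - 12*q + 35)/(q + 5)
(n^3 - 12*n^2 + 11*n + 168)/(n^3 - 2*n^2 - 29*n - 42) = (n - 8)/(n + 2)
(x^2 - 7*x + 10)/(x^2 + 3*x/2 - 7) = 2*(x - 5)/(2*x + 7)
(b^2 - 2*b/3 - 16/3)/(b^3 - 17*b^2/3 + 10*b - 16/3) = (b + 2)/(b^2 - 3*b + 2)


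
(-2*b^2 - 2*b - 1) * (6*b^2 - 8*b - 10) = -12*b^4 + 4*b^3 + 30*b^2 + 28*b + 10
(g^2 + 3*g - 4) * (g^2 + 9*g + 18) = g^4 + 12*g^3 + 41*g^2 + 18*g - 72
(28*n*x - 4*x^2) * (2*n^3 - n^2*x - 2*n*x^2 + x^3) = 56*n^4*x - 36*n^3*x^2 - 52*n^2*x^3 + 36*n*x^4 - 4*x^5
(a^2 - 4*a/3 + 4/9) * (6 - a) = -a^3 + 22*a^2/3 - 76*a/9 + 8/3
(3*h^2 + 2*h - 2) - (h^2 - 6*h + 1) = 2*h^2 + 8*h - 3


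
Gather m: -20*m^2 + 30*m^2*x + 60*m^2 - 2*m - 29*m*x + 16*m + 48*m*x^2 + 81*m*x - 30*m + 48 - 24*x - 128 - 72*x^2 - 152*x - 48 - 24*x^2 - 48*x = m^2*(30*x + 40) + m*(48*x^2 + 52*x - 16) - 96*x^2 - 224*x - 128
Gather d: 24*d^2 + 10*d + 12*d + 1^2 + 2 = 24*d^2 + 22*d + 3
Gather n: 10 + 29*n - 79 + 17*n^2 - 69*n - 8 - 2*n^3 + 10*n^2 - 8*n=-2*n^3 + 27*n^2 - 48*n - 77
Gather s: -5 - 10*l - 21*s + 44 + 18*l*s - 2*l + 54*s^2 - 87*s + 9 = -12*l + 54*s^2 + s*(18*l - 108) + 48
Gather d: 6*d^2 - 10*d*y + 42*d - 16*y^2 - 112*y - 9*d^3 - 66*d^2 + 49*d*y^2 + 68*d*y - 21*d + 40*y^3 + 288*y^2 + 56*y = -9*d^3 - 60*d^2 + d*(49*y^2 + 58*y + 21) + 40*y^3 + 272*y^2 - 56*y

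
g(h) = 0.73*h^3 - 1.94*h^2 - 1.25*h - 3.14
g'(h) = 2.19*h^2 - 3.88*h - 1.25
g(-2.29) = -19.22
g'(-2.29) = 19.12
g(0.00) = -3.14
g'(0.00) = -1.25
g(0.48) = -4.11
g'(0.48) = -2.61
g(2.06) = -7.57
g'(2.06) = 0.05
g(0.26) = -3.58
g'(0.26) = -2.11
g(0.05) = -3.21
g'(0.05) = -1.44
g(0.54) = -4.27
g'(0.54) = -2.71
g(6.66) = 118.13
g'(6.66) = 70.05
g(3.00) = -4.64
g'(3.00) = 6.82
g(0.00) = -3.14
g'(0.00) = -1.25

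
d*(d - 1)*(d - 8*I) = d^3 - d^2 - 8*I*d^2 + 8*I*d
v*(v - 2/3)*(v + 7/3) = v^3 + 5*v^2/3 - 14*v/9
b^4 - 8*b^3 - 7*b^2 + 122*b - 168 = (b - 7)*(b - 3)*(b - 2)*(b + 4)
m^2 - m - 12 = (m - 4)*(m + 3)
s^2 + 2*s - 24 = (s - 4)*(s + 6)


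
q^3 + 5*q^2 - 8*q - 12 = (q - 2)*(q + 1)*(q + 6)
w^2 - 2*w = w*(w - 2)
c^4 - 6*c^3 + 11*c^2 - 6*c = c*(c - 3)*(c - 2)*(c - 1)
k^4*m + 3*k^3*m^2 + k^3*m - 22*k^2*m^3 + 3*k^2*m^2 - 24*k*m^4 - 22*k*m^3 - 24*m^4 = (k - 4*m)*(k + m)*(k + 6*m)*(k*m + m)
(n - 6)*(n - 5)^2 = n^3 - 16*n^2 + 85*n - 150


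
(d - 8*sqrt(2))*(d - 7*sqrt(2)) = d^2 - 15*sqrt(2)*d + 112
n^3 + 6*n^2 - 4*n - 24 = (n - 2)*(n + 2)*(n + 6)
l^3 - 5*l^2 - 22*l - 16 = (l - 8)*(l + 1)*(l + 2)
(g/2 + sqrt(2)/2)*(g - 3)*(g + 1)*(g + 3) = g^4/2 + g^3/2 + sqrt(2)*g^3/2 - 9*g^2/2 + sqrt(2)*g^2/2 - 9*sqrt(2)*g/2 - 9*g/2 - 9*sqrt(2)/2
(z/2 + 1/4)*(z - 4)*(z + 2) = z^3/2 - 3*z^2/4 - 9*z/2 - 2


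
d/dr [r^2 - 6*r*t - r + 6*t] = 2*r - 6*t - 1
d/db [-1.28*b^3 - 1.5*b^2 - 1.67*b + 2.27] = -3.84*b^2 - 3.0*b - 1.67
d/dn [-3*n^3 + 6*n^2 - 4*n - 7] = -9*n^2 + 12*n - 4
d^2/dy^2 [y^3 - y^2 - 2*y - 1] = 6*y - 2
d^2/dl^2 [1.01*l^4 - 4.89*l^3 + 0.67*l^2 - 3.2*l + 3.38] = 12.12*l^2 - 29.34*l + 1.34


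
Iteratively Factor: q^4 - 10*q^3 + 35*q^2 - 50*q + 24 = (q - 3)*(q^3 - 7*q^2 + 14*q - 8) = (q - 3)*(q - 1)*(q^2 - 6*q + 8) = (q - 4)*(q - 3)*(q - 1)*(q - 2)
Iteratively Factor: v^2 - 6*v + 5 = (v - 1)*(v - 5)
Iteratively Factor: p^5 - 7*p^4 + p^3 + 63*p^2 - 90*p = (p - 5)*(p^4 - 2*p^3 - 9*p^2 + 18*p) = (p - 5)*(p - 3)*(p^3 + p^2 - 6*p) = p*(p - 5)*(p - 3)*(p^2 + p - 6) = p*(p - 5)*(p - 3)*(p + 3)*(p - 2)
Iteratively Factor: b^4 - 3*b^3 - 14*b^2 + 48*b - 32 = (b - 1)*(b^3 - 2*b^2 - 16*b + 32) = (b - 4)*(b - 1)*(b^2 + 2*b - 8) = (b - 4)*(b - 1)*(b + 4)*(b - 2)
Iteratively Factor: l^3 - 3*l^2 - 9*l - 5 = (l + 1)*(l^2 - 4*l - 5) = (l - 5)*(l + 1)*(l + 1)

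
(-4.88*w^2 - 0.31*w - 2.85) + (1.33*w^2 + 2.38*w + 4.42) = -3.55*w^2 + 2.07*w + 1.57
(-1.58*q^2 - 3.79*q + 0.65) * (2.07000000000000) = -3.2706*q^2 - 7.8453*q + 1.3455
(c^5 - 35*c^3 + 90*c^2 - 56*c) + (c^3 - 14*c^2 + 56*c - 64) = c^5 - 34*c^3 + 76*c^2 - 64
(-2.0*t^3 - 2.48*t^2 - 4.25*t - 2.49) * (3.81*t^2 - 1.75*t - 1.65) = -7.62*t^5 - 5.9488*t^4 - 8.5525*t^3 + 2.0426*t^2 + 11.37*t + 4.1085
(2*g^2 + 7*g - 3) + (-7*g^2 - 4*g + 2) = -5*g^2 + 3*g - 1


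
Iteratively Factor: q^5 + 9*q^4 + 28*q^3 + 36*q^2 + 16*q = (q + 2)*(q^4 + 7*q^3 + 14*q^2 + 8*q) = (q + 2)^2*(q^3 + 5*q^2 + 4*q) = q*(q + 2)^2*(q^2 + 5*q + 4) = q*(q + 2)^2*(q + 4)*(q + 1)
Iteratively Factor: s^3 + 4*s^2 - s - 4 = (s - 1)*(s^2 + 5*s + 4) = (s - 1)*(s + 4)*(s + 1)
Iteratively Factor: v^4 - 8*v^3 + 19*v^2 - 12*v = (v - 4)*(v^3 - 4*v^2 + 3*v) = (v - 4)*(v - 3)*(v^2 - v) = (v - 4)*(v - 3)*(v - 1)*(v)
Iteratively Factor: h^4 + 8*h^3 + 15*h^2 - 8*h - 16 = (h - 1)*(h^3 + 9*h^2 + 24*h + 16) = (h - 1)*(h + 1)*(h^2 + 8*h + 16) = (h - 1)*(h + 1)*(h + 4)*(h + 4)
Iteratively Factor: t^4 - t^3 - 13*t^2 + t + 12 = (t + 1)*(t^3 - 2*t^2 - 11*t + 12) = (t + 1)*(t + 3)*(t^2 - 5*t + 4) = (t - 4)*(t + 1)*(t + 3)*(t - 1)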